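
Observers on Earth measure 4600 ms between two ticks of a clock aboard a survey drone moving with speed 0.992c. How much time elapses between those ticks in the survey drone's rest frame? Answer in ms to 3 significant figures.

τ₀ ≈ 581 ms

γ = 1/√(1 − 0.992²) = 7.9216
Proper time: τ₀ = Δt/γ = 4600/7.9216 = 581 ms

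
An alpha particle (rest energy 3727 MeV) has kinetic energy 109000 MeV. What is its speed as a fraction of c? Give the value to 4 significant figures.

γ = 1 + K/(m₀c²) = 1 + 109000/3727 = 30.2460
β = √(1 − 1/γ²) = 0.9995

β ≈ 0.9995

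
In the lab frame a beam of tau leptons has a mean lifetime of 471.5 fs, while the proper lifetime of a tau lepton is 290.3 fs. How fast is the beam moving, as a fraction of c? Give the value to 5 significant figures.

γ = Δt/τ₀ = 471.5/290.3 = 1.624182
β = √(1 − 1/γ²) = √(1 − 1/1.624182²) = 0.78798

β ≈ 0.78798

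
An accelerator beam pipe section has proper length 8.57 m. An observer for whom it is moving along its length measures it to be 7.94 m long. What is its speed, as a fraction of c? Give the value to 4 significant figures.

β ≈ 0.3763

γ = L₀/L = 8.57/7.94 = 1.07935
β = √(1 − 1/γ²) = 0.3763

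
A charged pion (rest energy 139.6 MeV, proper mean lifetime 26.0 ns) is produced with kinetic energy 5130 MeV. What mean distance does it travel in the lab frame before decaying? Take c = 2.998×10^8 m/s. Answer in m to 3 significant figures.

γ = 1 + K/(m₀c²) = 1 + 5130/139.6 = 37.748
β = √(1 − 1/γ²) = 0.99965
Dilated lifetime: γτ₀ = 37.748 × 26.0 ns = 981.44 ns
d = βc·γτ₀ = 0.99965 × (2.998×10^8 m/s) × 9.8144×10^-7 s = 294 m

d ≈ 294 m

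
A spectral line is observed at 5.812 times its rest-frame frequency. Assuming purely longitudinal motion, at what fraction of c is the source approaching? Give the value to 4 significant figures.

β ≈ 0.9425

f_obs/f_src = √((1+β)/(1−β)) = 5.812  ⇒  (1+β)/(1−β) = 33.7793
β = |1 − D²|/(1 + D²) = |1 − 33.7793|/(1 + 33.7793) = 0.9425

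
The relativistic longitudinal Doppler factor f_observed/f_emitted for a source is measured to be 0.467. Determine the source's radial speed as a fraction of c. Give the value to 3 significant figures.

f_obs/f_src = √((1−β)/(1+β)) = 0.467  ⇒  (1−β)/(1+β) = 0.21809
β = |1 − D²|/(1 + D²) = |1 − 0.21809|/(1 + 0.21809) = 0.642

β ≈ 0.642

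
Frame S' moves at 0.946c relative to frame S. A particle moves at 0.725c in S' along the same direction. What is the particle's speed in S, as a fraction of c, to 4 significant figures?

u ≈ 0.9912c

Relativistic velocity addition: u = (u' + v)/(1 + u'v/c²)
= (0.725 + 0.946)/(1 + 0.725×0.946) = 1.671/1.68585 = 0.9912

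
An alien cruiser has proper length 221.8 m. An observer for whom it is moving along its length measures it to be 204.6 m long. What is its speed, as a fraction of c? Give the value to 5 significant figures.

γ = L₀/L = 221.8/204.6 = 1.084066
β = √(1 − 1/γ²) = 0.38611

β ≈ 0.38611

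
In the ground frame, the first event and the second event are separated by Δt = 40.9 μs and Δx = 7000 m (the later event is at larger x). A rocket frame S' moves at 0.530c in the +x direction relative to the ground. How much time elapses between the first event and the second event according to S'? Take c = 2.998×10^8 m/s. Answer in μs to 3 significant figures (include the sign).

Δt' ≈ 33.6 μs

γ = 1/√(1 − 0.530²) = 1.1792
Δt' = γ(Δt − vΔx/c²) = 1.1792 × (40.9 μs − 0.530×7000 m / (2.998×10^8 m/s))
= 1.1792 × (28.525 μs) = 33.6 μs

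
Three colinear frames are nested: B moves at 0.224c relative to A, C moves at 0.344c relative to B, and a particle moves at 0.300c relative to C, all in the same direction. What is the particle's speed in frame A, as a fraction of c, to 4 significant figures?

Compose boost 2: (0.344 + 0.224)/(1 + 0.344×0.224) = 0.5680/1.07706 = 0.527363
Compose boost 3: (0.300 + 0.527363)/(1 + 0.300×0.527363) = 0.827363/1.15821 = 0.7143

u ≈ 0.7143c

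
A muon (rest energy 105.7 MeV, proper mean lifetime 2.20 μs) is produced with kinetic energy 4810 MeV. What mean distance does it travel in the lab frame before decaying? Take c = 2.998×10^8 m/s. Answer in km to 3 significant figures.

d ≈ 30.7 km

γ = 1 + K/(m₀c²) = 1 + 4810/105.7 = 46.506
β = √(1 − 1/γ²) = 0.99977
Dilated lifetime: γτ₀ = 46.506 × 2.20 μs = 102.31 μs
d = βc·γτ₀ = 0.99977 × (2.998×10^8 m/s) × 0.00010231 s = 30.7 km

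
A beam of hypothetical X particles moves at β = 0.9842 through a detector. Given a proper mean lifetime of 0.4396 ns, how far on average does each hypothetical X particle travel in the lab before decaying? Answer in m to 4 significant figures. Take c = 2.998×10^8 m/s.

d ≈ 0.7326 m

γ = 1/√(1 − 0.9842²) = 5.64779
Dilated lifetime: Δt = γτ₀ = 5.64779 × 0.4396 ns = 2.48277 ns
d = vΔt = 0.9842c × 2.48277 ns = 2.95063×10^8 m/s × 2.48277×10^-9 s = 0.7326 m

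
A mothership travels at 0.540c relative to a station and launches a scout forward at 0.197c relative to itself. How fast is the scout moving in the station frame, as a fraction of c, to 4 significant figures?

Compose boost 2: (0.197 + 0.540)/(1 + 0.197×0.540) = 0.7370/1.10638 = 0.6661

u ≈ 0.6661c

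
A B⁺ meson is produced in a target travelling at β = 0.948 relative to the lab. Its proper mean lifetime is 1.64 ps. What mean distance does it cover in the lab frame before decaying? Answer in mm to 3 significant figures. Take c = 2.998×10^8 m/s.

d ≈ 1.46 mm

γ = 1/√(1 − 0.948²) = 3.1420
Dilated lifetime: Δt = γτ₀ = 3.1420 × 1.64 ps = 5.1529 ps
d = vΔt = 0.948c × 5.1529 ps = 2.8421×10^8 m/s × 5.1529×10^-12 s = 1.46 mm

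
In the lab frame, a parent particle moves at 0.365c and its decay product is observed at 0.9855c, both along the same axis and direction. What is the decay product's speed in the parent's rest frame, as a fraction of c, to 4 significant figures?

Inverse velocity addition: u' = (u − v)/(1 − uv/c²)
= (0.9855 − 0.365)/(1 − 0.9855×0.365) = 0.6205/0.640292 = 0.9691

u' ≈ 0.9691c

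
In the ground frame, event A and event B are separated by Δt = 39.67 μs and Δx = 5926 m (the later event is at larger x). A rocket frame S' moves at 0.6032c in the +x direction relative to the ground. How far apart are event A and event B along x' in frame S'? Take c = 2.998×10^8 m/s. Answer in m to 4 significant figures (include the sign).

Δx' ≈ -1565 m

γ = 1/√(1 − 0.6032²) = 1.25378
Δx' = γ(Δx − vΔt) = 1.25378 × (5926 m − 0.6032×(2.998×10^8 m/s)×39.67×10^-6 s)
= 1.25378 × (-1247.90 m) = -1565 m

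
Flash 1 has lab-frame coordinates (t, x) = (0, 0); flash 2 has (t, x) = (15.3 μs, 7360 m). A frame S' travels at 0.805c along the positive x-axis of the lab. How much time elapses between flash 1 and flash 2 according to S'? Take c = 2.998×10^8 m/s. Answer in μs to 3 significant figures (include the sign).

γ = 1/√(1 − 0.805²) = 1.6856
Δt' = γ(Δt − vΔx/c²) = 1.6856 × (15.3 μs − 0.805×7360 m / (2.998×10^8 m/s))
= 1.6856 × (-4.4625 μs) = -7.52 μs

Δt' ≈ -7.52 μs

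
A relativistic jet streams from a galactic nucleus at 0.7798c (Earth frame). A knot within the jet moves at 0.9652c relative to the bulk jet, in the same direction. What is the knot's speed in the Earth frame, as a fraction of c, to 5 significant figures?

u ≈ 0.99563c

Relativistic velocity addition: u = (u' + v)/(1 + u'v/c²)
= (0.9652 + 0.7798)/(1 + 0.9652×0.7798) = 1.7450/1.752663 = 0.99563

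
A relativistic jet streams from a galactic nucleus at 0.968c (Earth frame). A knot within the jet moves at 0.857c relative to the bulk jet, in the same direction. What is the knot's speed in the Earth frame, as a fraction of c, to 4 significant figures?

u ≈ 0.9975c

Relativistic velocity addition: u = (u' + v)/(1 + u'v/c²)
= (0.857 + 0.968)/(1 + 0.857×0.968) = 1.825/1.82958 = 0.9975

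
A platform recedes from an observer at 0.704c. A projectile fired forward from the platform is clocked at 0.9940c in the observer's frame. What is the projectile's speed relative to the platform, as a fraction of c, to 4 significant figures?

u' ≈ 0.9659c

Inverse velocity addition: u' = (u − v)/(1 − uv/c²)
= (0.9940 − 0.704)/(1 − 0.9940×0.704) = 0.2900/0.300224 = 0.9659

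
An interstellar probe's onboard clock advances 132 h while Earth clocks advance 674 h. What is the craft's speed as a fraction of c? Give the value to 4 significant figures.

γ = Δt/τ₀ = 674/132 = 5.10606
β = √(1 − 1/γ²) = √(1 − 1/5.10606²) = 0.9806

β ≈ 0.9806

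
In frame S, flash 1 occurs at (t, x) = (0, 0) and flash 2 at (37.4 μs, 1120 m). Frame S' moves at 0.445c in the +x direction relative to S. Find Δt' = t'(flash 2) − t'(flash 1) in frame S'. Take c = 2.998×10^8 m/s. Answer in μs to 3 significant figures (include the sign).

γ = 1/√(1 − 0.445²) = 1.1167
Δt' = γ(Δt − vΔx/c²) = 1.1167 × (37.4 μs − 0.445×1120 m / (2.998×10^8 m/s))
= 1.1167 × (35.738 μs) = 39.9 μs

Δt' ≈ 39.9 μs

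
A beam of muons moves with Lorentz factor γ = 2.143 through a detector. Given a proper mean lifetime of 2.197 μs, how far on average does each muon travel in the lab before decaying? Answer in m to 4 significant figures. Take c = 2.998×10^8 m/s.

d ≈ 1248 m

β = √(1 − 1/γ²) = √(1 − 1/2.143²) = 0.884450
Dilated lifetime: Δt = γτ₀ = 2.143 × 2.197 μs = 4.70817 μs
d = vΔt = 0.884450c × 4.70817 μs = 2.65158×10^8 m/s × 4.70817×10^-6 s = 1248 m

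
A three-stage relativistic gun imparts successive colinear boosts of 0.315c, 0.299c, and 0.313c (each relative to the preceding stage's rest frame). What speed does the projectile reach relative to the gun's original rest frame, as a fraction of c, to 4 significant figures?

u ≈ 0.7436c

Compose boost 2: (0.299 + 0.315)/(1 + 0.299×0.315) = 0.6140/1.09418 = 0.561148
Compose boost 3: (0.313 + 0.561148)/(1 + 0.313×0.561148) = 0.874148/1.17564 = 0.7436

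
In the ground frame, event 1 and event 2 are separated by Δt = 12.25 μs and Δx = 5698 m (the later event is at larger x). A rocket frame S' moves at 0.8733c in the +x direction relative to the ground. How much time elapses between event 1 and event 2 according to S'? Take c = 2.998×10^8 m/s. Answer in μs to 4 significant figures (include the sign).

Δt' ≈ -8.925 μs

γ = 1/√(1 − 0.8733²) = 2.05262
Δt' = γ(Δt − vΔx/c²) = 2.05262 × (12.25 μs − 0.8733×5698 m / (2.998×10^8 m/s))
= 2.05262 × (-4.34794 μs) = -8.925 μs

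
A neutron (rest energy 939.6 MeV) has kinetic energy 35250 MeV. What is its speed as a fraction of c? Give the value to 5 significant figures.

β ≈ 0.99966

γ = 1 + K/(m₀c²) = 1 + 35250/939.6 = 38.51596
β = √(1 − 1/γ²) = 0.99966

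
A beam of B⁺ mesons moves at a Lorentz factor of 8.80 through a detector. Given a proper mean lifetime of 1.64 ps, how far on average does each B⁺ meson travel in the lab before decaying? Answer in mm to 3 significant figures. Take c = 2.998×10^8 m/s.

d ≈ 4.30 mm

β = √(1 − 1/γ²) = √(1 − 1/8.80²) = 0.99352
Dilated lifetime: Δt = γτ₀ = 8.80 × 1.64 ps = 14.432 ps
d = vΔt = 0.99352c × 14.432 ps = 2.9786×10^8 m/s × 1.4432×10^-11 s = 4.30 mm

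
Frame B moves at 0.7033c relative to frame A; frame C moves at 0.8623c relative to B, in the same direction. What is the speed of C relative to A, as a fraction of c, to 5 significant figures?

Compose boost 2: (0.8623 + 0.7033)/(1 + 0.8623×0.7033) = 1.5656/1.606456 = 0.97457

u ≈ 0.97457c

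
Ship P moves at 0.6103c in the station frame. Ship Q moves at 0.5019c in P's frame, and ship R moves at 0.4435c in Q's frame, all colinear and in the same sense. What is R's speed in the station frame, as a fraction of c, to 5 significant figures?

u ≈ 0.93997c

Compose boost 2: (0.5019 + 0.6103)/(1 + 0.5019×0.6103) = 1.1122/1.306310 = 0.8514061
Compose boost 3: (0.4435 + 0.8514061)/(1 + 0.4435×0.8514061) = 1.294906/1.377599 = 0.93997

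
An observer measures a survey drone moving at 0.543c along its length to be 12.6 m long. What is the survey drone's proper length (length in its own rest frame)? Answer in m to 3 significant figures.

γ = 1/√(1 − 0.543²) = 1.1909
L₀ = γL = 1.1909 × 12.6 = 15.0 m

L₀ ≈ 15.0 m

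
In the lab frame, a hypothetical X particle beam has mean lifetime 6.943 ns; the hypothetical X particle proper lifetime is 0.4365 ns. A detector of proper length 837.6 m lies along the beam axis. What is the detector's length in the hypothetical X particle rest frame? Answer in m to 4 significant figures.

Time dilation ⇒ γ = Δt/τ₀ = 6.943/0.4365 = 15.9061
Length contraction: L = L₀/γ = 837.6/15.9061 = 52.66 m

L ≈ 52.66 m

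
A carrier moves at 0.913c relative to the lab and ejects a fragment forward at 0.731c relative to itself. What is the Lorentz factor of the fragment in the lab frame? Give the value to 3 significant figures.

γ ≈ 5.99

u_lab = (0.731 + 0.913)/(1 + 0.731×0.913) = 1.644/1.66740 = 0.985964
γ = 1/√(1 − 0.985964²) = 5.99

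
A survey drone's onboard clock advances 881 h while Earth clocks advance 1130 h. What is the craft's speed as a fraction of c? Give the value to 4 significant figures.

γ = Δt/τ₀ = 1130/881 = 1.28263
β = √(1 − 1/γ²) = √(1 − 1/1.28263²) = 0.6262

β ≈ 0.6262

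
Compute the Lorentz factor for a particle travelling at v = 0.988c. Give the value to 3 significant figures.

γ ≈ 6.47

γ = 1/√(1 − β²) = 1/√(1 − 0.988²) = 1/√(0.023856) = 6.47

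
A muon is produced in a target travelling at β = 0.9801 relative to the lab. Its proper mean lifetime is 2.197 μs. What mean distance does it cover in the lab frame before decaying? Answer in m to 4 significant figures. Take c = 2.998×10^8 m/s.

γ = 1/√(1 − 0.9801²) = 5.03767
Dilated lifetime: Δt = γτ₀ = 5.03767 × 2.197 μs = 11.0678 μs
d = vΔt = 0.9801c × 11.0678 μs = 2.93834×10^8 m/s × 1.10678×10^-5 s = 3252 m

d ≈ 3252 m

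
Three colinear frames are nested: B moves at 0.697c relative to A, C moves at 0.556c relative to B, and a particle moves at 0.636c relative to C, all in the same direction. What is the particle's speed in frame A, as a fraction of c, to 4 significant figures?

u ≈ 0.9776c

Compose boost 2: (0.556 + 0.697)/(1 + 0.556×0.697) = 1.253/1.38753 = 0.903042
Compose boost 3: (0.636 + 0.903042)/(1 + 0.636×0.903042) = 1.53904/1.57433 = 0.9776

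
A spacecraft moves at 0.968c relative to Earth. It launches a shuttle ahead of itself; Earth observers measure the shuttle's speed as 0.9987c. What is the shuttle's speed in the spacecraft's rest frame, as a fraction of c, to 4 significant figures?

Inverse velocity addition: u' = (u − v)/(1 − uv/c²)
= (0.9987 − 0.968)/(1 − 0.9987×0.968) = 0.03070/0.0332584 = 0.9231

u' ≈ 0.9231c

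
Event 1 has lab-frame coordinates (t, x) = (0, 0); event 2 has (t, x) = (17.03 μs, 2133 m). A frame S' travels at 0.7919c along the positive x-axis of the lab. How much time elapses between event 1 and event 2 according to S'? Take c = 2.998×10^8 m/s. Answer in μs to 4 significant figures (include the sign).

Δt' ≈ 18.66 μs

γ = 1/√(1 − 0.7919²) = 1.63760
Δt' = γ(Δt − vΔx/c²) = 1.63760 × (17.03 μs − 0.7919×2133 m / (2.998×10^8 m/s))
= 1.63760 × (11.3958 μs) = 18.66 μs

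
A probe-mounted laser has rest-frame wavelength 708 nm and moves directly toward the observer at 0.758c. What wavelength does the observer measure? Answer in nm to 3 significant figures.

Relativistic Doppler: λ_obs = λ_src √((1−β)/(1+β))
= 708 × √(0.24200/1.7580) = 708 × 0.37102 = 263 nm

λ_obs ≈ 263 nm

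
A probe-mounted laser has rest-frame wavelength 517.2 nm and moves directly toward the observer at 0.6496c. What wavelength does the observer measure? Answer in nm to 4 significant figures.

λ_obs ≈ 238.4 nm

Relativistic Doppler: λ_obs = λ_src √((1−β)/(1+β))
= 517.2 × √(0.350400/1.64960) = 517.2 × 0.460885 = 238.4 nm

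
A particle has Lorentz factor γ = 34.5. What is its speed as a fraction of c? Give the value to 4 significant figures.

β ≈ 0.9996

β = √(1 − 1/γ²) = √(1 − 1/34.5²) = √(0.999160) = 0.9996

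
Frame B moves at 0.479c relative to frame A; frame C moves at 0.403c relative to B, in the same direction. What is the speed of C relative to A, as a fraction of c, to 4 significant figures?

Compose boost 2: (0.403 + 0.479)/(1 + 0.403×0.479) = 0.8820/1.19304 = 0.7393

u ≈ 0.7393c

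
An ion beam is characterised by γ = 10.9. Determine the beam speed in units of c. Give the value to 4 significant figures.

β ≈ 0.9958

β = √(1 − 1/γ²) = √(1 − 1/10.9²) = √(0.991583) = 0.9958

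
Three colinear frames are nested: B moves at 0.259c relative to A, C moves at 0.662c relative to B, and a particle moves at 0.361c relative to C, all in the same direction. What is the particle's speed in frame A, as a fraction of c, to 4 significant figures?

u ≈ 0.8936c

Compose boost 2: (0.662 + 0.259)/(1 + 0.662×0.259) = 0.9210/1.17146 = 0.786200
Compose boost 3: (0.361 + 0.786200)/(1 + 0.361×0.786200) = 1.14720/1.28382 = 0.8936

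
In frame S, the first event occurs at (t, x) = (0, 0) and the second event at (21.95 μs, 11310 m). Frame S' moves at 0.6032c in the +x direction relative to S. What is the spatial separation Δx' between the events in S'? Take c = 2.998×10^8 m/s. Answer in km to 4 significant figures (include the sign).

Δx' ≈ 9.203 km

γ = 1/√(1 − 0.6032²) = 1.25378
Δx' = γ(Δx − vΔt) = 1.25378 × (11310 m − 0.6032×(2.998×10^8 m/s)×21.95×10^-6 s)
= 1.25378 × (7340.58 m) = 9.203 km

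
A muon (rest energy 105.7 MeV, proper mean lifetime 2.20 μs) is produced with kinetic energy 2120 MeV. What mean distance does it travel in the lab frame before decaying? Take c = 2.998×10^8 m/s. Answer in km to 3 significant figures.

γ = 1 + K/(m₀c²) = 1 + 2120/105.7 = 21.057
β = √(1 − 1/γ²) = 0.99887
Dilated lifetime: γτ₀ = 21.057 × 2.20 μs = 46.325 μs
d = βc·γτ₀ = 0.99887 × (2.998×10^8 m/s) × 4.6325×10^-5 s = 13.9 km

d ≈ 13.9 km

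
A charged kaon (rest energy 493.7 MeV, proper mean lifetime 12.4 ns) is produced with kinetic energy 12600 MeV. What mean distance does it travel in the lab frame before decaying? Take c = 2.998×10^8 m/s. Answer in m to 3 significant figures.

d ≈ 98.5 m

γ = 1 + K/(m₀c²) = 1 + 12600/493.7 = 26.522
β = √(1 − 1/γ²) = 0.99929
Dilated lifetime: γτ₀ = 26.522 × 12.4 ns = 328.87 ns
d = βc·γτ₀ = 0.99929 × (2.998×10^8 m/s) × 3.2887×10^-7 s = 98.5 m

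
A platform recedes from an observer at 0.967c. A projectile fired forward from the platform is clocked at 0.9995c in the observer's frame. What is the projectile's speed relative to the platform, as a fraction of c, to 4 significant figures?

u' ≈ 0.9706c

Inverse velocity addition: u' = (u − v)/(1 − uv/c²)
= (0.9995 − 0.967)/(1 − 0.9995×0.967) = 0.03250/0.0334835 = 0.9706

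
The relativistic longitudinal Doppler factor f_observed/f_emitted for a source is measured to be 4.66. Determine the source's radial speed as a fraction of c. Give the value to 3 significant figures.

β ≈ 0.912

f_obs/f_src = √((1+β)/(1−β)) = 4.66  ⇒  (1+β)/(1−β) = 21.716
β = |1 − D²|/(1 + D²) = |1 − 21.716|/(1 + 21.716) = 0.912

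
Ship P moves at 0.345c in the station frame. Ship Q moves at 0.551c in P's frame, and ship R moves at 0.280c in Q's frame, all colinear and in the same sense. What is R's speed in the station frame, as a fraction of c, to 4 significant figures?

Compose boost 2: (0.551 + 0.345)/(1 + 0.551×0.345) = 0.8960/1.19009 = 0.752881
Compose boost 3: (0.280 + 0.752881)/(1 + 0.280×0.752881) = 1.03288/1.21081 = 0.8531

u ≈ 0.8531c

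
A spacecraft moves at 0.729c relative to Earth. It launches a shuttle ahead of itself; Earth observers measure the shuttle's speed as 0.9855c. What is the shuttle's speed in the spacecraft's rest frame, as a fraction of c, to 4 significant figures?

u' ≈ 0.9110c

Inverse velocity addition: u' = (u − v)/(1 − uv/c²)
= (0.9855 − 0.729)/(1 − 0.9855×0.729) = 0.2565/0.281570 = 0.9110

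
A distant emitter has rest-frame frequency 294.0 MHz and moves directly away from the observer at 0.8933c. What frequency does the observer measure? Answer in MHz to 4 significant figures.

f_obs ≈ 69.79 MHz

Relativistic Doppler: f_obs = f_src √((1−β)/(1+β))
= 294.0 × √(0.106700/1.89330) = 294.0 × 0.237396 = 69.79 MHz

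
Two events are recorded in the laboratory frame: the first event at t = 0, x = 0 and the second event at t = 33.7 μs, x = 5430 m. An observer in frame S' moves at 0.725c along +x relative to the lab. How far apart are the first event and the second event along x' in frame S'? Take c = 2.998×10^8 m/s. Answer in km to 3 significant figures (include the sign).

γ = 1/√(1 − 0.725²) = 1.4519
Δx' = γ(Δx − vΔt) = 1.4519 × (5430 m − 0.725×(2.998×10^8 m/s)×33.7×10^-6 s)
= 1.4519 × (-1894.9 m) = -2.75 km

Δx' ≈ -2.75 km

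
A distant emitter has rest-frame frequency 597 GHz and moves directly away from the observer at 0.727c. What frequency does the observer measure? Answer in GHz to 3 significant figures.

Relativistic Doppler: f_obs = f_src √((1−β)/(1+β))
= 597 × √(0.27300/1.7270) = 597 × 0.39759 = 237 GHz

f_obs ≈ 237 GHz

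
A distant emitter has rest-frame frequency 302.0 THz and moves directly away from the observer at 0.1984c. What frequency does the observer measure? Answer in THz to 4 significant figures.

f_obs ≈ 247.0 THz

Relativistic Doppler: f_obs = f_src √((1−β)/(1+β))
= 302.0 × √(0.801600/1.19840) = 302.0 × 0.817858 = 247.0 THz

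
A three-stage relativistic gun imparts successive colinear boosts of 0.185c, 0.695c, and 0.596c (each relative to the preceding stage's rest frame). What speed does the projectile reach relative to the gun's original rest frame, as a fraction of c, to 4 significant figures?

u ≈ 0.9392c

Compose boost 2: (0.695 + 0.185)/(1 + 0.695×0.185) = 0.8800/1.12858 = 0.779744
Compose boost 3: (0.596 + 0.779744)/(1 + 0.596×0.779744) = 1.37574/1.46473 = 0.9392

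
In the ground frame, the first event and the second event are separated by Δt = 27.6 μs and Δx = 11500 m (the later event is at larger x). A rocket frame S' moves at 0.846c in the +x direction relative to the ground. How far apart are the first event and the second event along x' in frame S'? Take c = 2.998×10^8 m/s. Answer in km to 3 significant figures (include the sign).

γ = 1/√(1 − 0.846²) = 1.8755
Δx' = γ(Δx − vΔt) = 1.8755 × (11500 m − 0.846×(2.998×10^8 m/s)×27.6×10^-6 s)
= 1.8755 × (4499.8 m) = 8.44 km

Δx' ≈ 8.44 km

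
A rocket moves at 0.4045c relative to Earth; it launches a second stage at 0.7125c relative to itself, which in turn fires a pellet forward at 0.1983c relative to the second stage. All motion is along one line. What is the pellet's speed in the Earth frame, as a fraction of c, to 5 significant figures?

u ≈ 0.90908c

Compose boost 2: (0.7125 + 0.4045)/(1 + 0.7125×0.4045) = 1.1170/1.288206 = 0.8670972
Compose boost 3: (0.1983 + 0.8670972)/(1 + 0.1983×0.8670972) = 1.065397/1.171945 = 0.90908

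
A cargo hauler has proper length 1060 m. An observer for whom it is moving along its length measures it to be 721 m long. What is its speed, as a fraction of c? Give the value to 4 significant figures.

γ = L₀/L = 1060/721 = 1.47018
β = √(1 − 1/γ²) = 0.7330

β ≈ 0.7330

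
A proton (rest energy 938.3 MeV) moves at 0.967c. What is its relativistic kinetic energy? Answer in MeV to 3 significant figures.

K ≈ 2740 MeV

γ = 1/√(1 − 0.967²) = 3.9250
K = (γ − 1)m₀c² = (3.9250 − 1) × 938.3 MeV = 2.9250 × 938.3 MeV = 2740 MeV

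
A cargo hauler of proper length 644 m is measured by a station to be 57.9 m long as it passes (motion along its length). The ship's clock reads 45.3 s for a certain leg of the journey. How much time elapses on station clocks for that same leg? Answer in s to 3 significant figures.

Length contraction ⇒ γ = L₀/L = 644/57.9 = 11.123
Time dilation: Δt = γτ₀ = 11.123 × 45.3 s = 504 s

Δt ≈ 504 s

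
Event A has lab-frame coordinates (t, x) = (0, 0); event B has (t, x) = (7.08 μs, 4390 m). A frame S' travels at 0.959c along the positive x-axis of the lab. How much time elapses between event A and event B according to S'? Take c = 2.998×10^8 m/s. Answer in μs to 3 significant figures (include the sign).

Δt' ≈ -24.6 μs

γ = 1/√(1 − 0.959²) = 3.5285
Δt' = γ(Δt − vΔx/c²) = 3.5285 × (7.08 μs − 0.959×4390 m / (2.998×10^8 m/s))
= 3.5285 × (-6.9627 μs) = -24.6 μs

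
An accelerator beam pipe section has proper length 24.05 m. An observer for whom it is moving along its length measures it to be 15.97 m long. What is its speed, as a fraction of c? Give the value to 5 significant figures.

β ≈ 0.74770

γ = L₀/L = 24.05/15.97 = 1.505949
β = √(1 − 1/γ²) = 0.74770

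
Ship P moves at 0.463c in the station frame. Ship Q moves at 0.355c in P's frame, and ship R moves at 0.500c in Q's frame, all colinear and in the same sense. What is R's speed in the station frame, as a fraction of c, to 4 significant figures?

Compose boost 2: (0.355 + 0.463)/(1 + 0.355×0.463) = 0.8180/1.16437 = 0.702529
Compose boost 3: (0.500 + 0.702529)/(1 + 0.500×0.702529) = 1.20253/1.35126 = 0.8899

u ≈ 0.8899c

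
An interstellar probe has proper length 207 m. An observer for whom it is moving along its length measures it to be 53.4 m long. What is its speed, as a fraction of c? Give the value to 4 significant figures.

β ≈ 0.9662

γ = L₀/L = 207/53.4 = 3.87640
β = √(1 − 1/γ²) = 0.9662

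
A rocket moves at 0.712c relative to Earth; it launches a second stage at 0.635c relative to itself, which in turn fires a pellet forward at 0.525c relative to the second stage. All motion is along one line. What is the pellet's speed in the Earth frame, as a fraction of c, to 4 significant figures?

u ≈ 0.9769c

Compose boost 2: (0.635 + 0.712)/(1 + 0.635×0.712) = 1.347/1.45212 = 0.927609
Compose boost 3: (0.525 + 0.927609)/(1 + 0.525×0.927609) = 1.45261/1.48699 = 0.9769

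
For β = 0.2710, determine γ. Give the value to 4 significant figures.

γ ≈ 1.039

γ = 1/√(1 − β²) = 1/√(1 − 0.2710²) = 1/√(0.926559) = 1.039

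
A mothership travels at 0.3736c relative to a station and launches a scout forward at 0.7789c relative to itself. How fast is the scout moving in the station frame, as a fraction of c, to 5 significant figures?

u ≈ 0.89272c

Compose boost 2: (0.7789 + 0.3736)/(1 + 0.7789×0.3736) = 1.1525/1.290997 = 0.89272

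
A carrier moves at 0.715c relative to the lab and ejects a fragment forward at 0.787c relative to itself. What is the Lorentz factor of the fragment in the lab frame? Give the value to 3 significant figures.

γ ≈ 3.62

u_lab = (0.787 + 0.715)/(1 + 0.787×0.715) = 1.502/1.56271 = 0.961154
γ = 1/√(1 − 0.961154²) = 3.62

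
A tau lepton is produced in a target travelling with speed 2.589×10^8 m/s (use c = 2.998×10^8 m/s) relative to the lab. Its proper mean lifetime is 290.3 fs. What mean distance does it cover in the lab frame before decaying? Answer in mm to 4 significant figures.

β = v/c = 2.589×10^8 / 2.998×10^8 = 0.863576
γ = 1/√(1 − 0.863576²) = 1.98326
Dilated lifetime: Δt = γτ₀ = 1.98326 × 290.3 fs = 575.742 fs
d = vΔt = 0.863576c × 575.742 fs = 2.58900×10^8 m/s × 5.75742×10^-13 s = 0.1491 mm

d ≈ 0.1491 mm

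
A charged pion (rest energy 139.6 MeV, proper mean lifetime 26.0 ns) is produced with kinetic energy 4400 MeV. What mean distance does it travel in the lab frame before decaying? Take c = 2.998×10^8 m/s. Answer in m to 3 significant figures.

γ = 1 + K/(m₀c²) = 1 + 4400/139.6 = 32.519
β = √(1 − 1/γ²) = 0.99953
Dilated lifetime: γτ₀ = 32.519 × 26.0 ns = 845.48 ns
d = βc·γτ₀ = 0.99953 × (2.998×10^8 m/s) × 8.4548×10^-7 s = 253 m

d ≈ 253 m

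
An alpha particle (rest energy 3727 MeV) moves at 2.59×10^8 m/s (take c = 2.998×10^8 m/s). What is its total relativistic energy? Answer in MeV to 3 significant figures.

E ≈ 7400 MeV

β = v/c = 2.59×10^8 / 2.998×10^8 = 0.86391
γ = 1/√(1 − 0.86391²) = 1.9855
E = γm₀c² = 1.9855 × 3727 MeV = 7400 MeV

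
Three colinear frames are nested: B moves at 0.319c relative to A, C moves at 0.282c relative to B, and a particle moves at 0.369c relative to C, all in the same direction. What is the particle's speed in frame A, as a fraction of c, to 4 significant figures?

u ≈ 0.7648c

Compose boost 2: (0.282 + 0.319)/(1 + 0.282×0.319) = 0.6010/1.08996 = 0.551397
Compose boost 3: (0.369 + 0.551397)/(1 + 0.369×0.551397) = 0.920397/1.20347 = 0.7648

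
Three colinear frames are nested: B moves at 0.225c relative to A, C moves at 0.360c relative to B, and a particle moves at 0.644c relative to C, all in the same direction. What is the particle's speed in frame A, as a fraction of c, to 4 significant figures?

Compose boost 2: (0.360 + 0.225)/(1 + 0.360×0.225) = 0.5850/1.08100 = 0.541166
Compose boost 3: (0.644 + 0.541166)/(1 + 0.644×0.541166) = 1.18517/1.34851 = 0.8789

u ≈ 0.8789c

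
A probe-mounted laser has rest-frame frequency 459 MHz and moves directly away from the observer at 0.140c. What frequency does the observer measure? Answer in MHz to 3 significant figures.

f_obs ≈ 399 MHz

Relativistic Doppler: f_obs = f_src √((1−β)/(1+β))
= 459 × √(0.86000/1.1400) = 459 × 0.86855 = 399 MHz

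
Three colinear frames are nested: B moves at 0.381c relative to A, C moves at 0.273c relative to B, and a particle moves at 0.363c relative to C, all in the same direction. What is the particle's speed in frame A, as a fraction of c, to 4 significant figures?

Compose boost 2: (0.273 + 0.381)/(1 + 0.273×0.381) = 0.6540/1.10401 = 0.592384
Compose boost 3: (0.363 + 0.592384)/(1 + 0.363×0.592384) = 0.955384/1.21504 = 0.7863

u ≈ 0.7863c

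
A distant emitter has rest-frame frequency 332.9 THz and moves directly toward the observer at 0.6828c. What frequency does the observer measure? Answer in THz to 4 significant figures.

Relativistic Doppler: f_obs = f_src √((1+β)/(1−β))
= 332.9 × √(1.68280/0.317200) = 332.9 × 2.30330 = 766.8 THz

f_obs ≈ 766.8 THz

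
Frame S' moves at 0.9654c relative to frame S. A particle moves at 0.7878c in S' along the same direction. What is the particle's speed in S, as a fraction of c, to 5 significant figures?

Relativistic velocity addition: u = (u' + v)/(1 + u'v/c²)
= (0.7878 + 0.9654)/(1 + 0.7878×0.9654) = 1.7532/1.760542 = 0.99583

u ≈ 0.99583c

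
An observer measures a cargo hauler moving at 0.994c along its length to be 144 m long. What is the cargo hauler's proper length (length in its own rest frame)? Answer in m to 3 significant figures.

γ = 1/√(1 − 0.994²) = 9.1424
L₀ = γL = 9.1424 × 144 = 1320 m

L₀ ≈ 1320 m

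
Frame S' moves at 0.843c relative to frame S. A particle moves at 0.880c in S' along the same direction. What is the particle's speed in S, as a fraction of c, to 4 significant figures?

Relativistic velocity addition: u = (u' + v)/(1 + u'v/c²)
= (0.880 + 0.843)/(1 + 0.880×0.843) = 1.723/1.74184 = 0.9892

u ≈ 0.9892c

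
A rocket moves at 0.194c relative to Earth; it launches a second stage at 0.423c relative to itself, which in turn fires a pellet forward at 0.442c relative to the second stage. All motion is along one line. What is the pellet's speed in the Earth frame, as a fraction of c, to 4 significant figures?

Compose boost 2: (0.423 + 0.194)/(1 + 0.423×0.194) = 0.6170/1.08206 = 0.570208
Compose boost 3: (0.442 + 0.570208)/(1 + 0.442×0.570208) = 1.01221/1.25203 = 0.8085

u ≈ 0.8085c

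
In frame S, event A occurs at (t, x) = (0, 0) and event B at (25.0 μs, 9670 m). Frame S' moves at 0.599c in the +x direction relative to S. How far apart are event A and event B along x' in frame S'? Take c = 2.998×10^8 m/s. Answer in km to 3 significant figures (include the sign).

Δx' ≈ 6.47 km

γ = 1/√(1 − 0.599²) = 1.2488
Δx' = γ(Δx − vΔt) = 1.2488 × (9670 m − 0.599×(2.998×10^8 m/s)×25.0×10^-6 s)
= 1.2488 × (5180.5 m) = 6.47 km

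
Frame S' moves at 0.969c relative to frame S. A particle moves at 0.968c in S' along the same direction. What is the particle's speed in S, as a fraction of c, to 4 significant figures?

u ≈ 0.9995c

Relativistic velocity addition: u = (u' + v)/(1 + u'v/c²)
= (0.968 + 0.969)/(1 + 0.968×0.969) = 1.937/1.93799 = 0.9995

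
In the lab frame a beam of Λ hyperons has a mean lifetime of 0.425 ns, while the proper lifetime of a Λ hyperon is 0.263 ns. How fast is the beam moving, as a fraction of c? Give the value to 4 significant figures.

γ = Δt/τ₀ = 0.425/0.263 = 1.61597
β = √(1 − 1/γ²) = √(1 − 1/1.61597²) = 0.7855

β ≈ 0.7855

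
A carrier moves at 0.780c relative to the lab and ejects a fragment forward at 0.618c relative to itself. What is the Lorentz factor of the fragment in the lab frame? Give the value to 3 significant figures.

u_lab = (0.618 + 0.780)/(1 + 0.618×0.780) = 1.398/1.48204 = 0.943294
γ = 1/√(1 − 0.943294²) = 3.01

γ ≈ 3.01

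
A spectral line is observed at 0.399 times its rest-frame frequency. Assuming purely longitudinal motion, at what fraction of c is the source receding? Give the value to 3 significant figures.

f_obs/f_src = √((1−β)/(1+β)) = 0.399  ⇒  (1−β)/(1+β) = 0.15920
β = |1 − D²|/(1 + D²) = |1 − 0.15920|/(1 + 0.15920) = 0.725

β ≈ 0.725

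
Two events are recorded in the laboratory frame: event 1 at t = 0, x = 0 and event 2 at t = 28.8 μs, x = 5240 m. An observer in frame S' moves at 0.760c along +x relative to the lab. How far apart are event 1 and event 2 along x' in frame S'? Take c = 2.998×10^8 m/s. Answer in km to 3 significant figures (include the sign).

γ = 1/√(1 − 0.760²) = 1.5386
Δx' = γ(Δx − vΔt) = 1.5386 × (5240 m − 0.760×(2.998×10^8 m/s)×28.8×10^-6 s)
= 1.5386 × (-1322.0 m) = -2.03 km

Δx' ≈ -2.03 km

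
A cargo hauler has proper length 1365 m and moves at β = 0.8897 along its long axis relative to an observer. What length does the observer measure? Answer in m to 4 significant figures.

L ≈ 623.2 m

γ = 1/√(1 − 0.8897²) = 2.19036
Length contraction: L = L₀/γ = 1365/2.19036 = 623.2 m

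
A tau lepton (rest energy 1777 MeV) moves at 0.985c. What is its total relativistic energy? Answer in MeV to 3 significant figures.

E ≈ 10300 MeV

γ = 1/√(1 − 0.985²) = 5.7953
E = γm₀c² = 5.7953 × 1777 MeV = 10300 MeV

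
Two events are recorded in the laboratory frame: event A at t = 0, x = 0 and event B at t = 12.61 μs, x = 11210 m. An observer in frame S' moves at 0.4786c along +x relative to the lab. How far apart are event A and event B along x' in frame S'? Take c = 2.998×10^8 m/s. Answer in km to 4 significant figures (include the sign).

γ = 1/√(1 − 0.4786²) = 1.13891
Δx' = γ(Δx − vΔt) = 1.13891 × (11210 m − 0.4786×(2.998×10^8 m/s)×12.61×10^-6 s)
= 1.13891 × (9400.66 m) = 10.71 km

Δx' ≈ 10.71 km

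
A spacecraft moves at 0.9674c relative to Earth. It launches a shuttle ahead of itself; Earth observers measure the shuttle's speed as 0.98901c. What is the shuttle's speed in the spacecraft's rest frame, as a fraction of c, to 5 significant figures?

Inverse velocity addition: u' = (u − v)/(1 − uv/c²)
= (0.98901 − 0.9674)/(1 − 0.98901×0.9674) = 0.021610/0.04323173 = 0.49986

u' ≈ 0.49986c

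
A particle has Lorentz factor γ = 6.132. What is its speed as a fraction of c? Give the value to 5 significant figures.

β = √(1 − 1/γ²) = √(1 − 1/6.132²) = √(0.9734053) = 0.98661

β ≈ 0.98661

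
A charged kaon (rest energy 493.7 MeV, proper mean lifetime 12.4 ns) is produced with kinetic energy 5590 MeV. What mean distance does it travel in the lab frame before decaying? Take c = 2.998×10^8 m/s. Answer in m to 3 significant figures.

γ = 1 + K/(m₀c²) = 1 + 5590/493.7 = 12.323
β = √(1 − 1/γ²) = 0.99670
Dilated lifetime: γτ₀ = 12.323 × 12.4 ns = 152.80 ns
d = βc·γτ₀ = 0.99670 × (2.998×10^8 m/s) × 1.5280×10^-7 s = 45.7 m

d ≈ 45.7 m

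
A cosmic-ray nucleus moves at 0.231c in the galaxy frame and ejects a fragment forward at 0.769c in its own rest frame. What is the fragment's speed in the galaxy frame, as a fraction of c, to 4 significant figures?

Compose boost 2: (0.769 + 0.231)/(1 + 0.769×0.231) = 1.000/1.17764 = 0.8492

u ≈ 0.8492c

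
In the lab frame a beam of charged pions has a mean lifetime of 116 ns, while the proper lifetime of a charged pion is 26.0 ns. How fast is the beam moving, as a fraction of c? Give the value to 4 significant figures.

γ = Δt/τ₀ = 116/26.0 = 4.46154
β = √(1 − 1/γ²) = √(1 − 1/4.46154²) = 0.9746

β ≈ 0.9746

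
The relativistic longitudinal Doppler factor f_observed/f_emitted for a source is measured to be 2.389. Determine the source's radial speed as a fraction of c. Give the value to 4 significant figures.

β ≈ 0.7018

f_obs/f_src = √((1+β)/(1−β)) = 2.389  ⇒  (1+β)/(1−β) = 5.70732
β = |1 − D²|/(1 + D²) = |1 − 5.70732|/(1 + 5.70732) = 0.7018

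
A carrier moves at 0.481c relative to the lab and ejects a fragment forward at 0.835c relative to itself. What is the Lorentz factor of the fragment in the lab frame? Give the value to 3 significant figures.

u_lab = (0.835 + 0.481)/(1 + 0.835×0.481) = 1.316/1.40163 = 0.938903
γ = 1/√(1 − 0.938903²) = 2.91

γ ≈ 2.91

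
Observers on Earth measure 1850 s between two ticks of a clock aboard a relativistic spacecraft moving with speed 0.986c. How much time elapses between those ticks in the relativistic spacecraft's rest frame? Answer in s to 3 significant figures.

γ = 1/√(1 − 0.986²) = 5.9972
Proper time: τ₀ = Δt/γ = 1850/5.9972 = 308 s

τ₀ ≈ 308 s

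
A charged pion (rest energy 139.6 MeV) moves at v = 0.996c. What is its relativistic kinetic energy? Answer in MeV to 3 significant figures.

K ≈ 1420 MeV

γ = 1/√(1 − 0.996²) = 11.192
K = (γ − 1)m₀c² = (11.192 − 1) × 139.6 MeV = 10.192 × 139.6 MeV = 1420 MeV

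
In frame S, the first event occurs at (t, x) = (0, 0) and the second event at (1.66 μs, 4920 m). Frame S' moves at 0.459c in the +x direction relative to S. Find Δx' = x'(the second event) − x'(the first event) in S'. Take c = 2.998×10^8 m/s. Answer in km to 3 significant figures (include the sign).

γ = 1/√(1 − 0.459²) = 1.1256
Δx' = γ(Δx − vΔt) = 1.1256 × (4920 m − 0.459×(2.998×10^8 m/s)×1.66×10^-6 s)
= 1.1256 × (4691.6 m) = 5.28 km

Δx' ≈ 5.28 km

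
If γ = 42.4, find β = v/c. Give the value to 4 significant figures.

β = √(1 − 1/γ²) = √(1 − 1/42.4²) = √(0.999444) = 0.9997

β ≈ 0.9997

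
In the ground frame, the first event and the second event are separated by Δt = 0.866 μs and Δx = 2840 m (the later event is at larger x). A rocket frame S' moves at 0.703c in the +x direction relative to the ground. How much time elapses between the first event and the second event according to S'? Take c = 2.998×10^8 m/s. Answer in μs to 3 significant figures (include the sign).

Δt' ≈ -8.15 μs

γ = 1/√(1 − 0.703²) = 1.4061
Δt' = γ(Δt − vΔx/c²) = 1.4061 × (0.866 μs − 0.703×2840 m / (2.998×10^8 m/s))
= 1.4061 × (-5.7935 μs) = -8.15 μs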